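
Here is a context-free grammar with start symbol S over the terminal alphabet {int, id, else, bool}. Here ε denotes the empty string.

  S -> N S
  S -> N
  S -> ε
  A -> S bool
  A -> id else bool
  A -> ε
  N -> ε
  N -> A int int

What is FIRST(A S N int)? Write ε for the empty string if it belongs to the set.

FIRST(S) = {ε, bool, id, int}  (via N S, N)
FIRST(A) = {ε, bool, id, int}  (via S bool)
FIRST(N) = {ε, bool, id, int}  (via A int int)
FIRST(A S N int): take FIRST of each symbol in turn, carrying on past any symbol whose FIRST contains ε; result {bool, id, int}.

{bool, id, int}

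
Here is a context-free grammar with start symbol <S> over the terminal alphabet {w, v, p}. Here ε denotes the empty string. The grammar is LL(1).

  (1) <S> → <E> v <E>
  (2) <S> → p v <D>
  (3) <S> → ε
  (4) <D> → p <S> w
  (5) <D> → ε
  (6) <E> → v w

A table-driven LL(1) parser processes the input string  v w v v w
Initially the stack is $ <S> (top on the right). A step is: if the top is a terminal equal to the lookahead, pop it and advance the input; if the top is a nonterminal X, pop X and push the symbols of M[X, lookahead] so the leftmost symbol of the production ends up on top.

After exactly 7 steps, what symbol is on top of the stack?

step 1: stack=$ <S>  input=v w v v w $  — expand <S> → <E> v <E>
step 2: stack=$ <E> v <E>  input=v w v v w $  — expand <E> → v w
step 3: stack=$ <E> v w v  input=v w v v w $  — match v
step 4: stack=$ <E> v w  input=w v v w $  — match w
step 5: stack=$ <E> v  input=v v w $  — match v
step 6: stack=$ <E>  input=v w $  — expand <E> → v w
step 7: stack=$ w v  input=v w $  — match v
Stack after step 7: $ w (top = w).

w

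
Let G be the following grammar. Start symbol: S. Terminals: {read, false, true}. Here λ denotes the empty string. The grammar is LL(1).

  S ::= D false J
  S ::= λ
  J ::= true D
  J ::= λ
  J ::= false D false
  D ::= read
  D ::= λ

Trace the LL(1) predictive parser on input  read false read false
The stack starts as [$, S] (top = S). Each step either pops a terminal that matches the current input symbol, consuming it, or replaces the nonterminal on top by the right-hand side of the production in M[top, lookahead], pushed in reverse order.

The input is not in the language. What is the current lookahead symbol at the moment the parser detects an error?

     Stack           Input                    Action
  1  $ S             read false read false $  expand S ::= D false J
  2  $ J false D     read false read false $  expand D ::= read
  3  $ J false read  read false read false $  match read
  4  $ J false       false read false $       match false
  5  $ J             read false $             error: M[J, read] is empty

read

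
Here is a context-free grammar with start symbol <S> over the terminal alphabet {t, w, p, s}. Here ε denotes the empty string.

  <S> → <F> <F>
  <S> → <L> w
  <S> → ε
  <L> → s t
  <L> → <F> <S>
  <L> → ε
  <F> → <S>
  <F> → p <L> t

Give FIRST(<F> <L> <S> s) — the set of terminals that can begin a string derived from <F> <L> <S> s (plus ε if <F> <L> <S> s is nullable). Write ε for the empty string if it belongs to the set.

{p, s, w}

FIRST(<S>): from <S>→<F> <F> we get {ε, p, s, w}; from <S>→<L> w we get {p, s, w}; from <S>→ε we get {ε}. So FIRST(<S>) = {ε, p, s, w}.
FIRST(<F>): from <F>→<S> we get {ε, p, s, w}; from <F>→p <L> t we get {p}. So FIRST(<F>) = {ε, p, s, w}.
FIRST(<L>): from <L>→s t we get {s}; from <L>→<F> <S> we get {ε, p, s, w}; from <L>→ε we get {ε}. So FIRST(<L>) = {ε, p, s, w}.
FIRST(<F> <L> <S> s): take FIRST of each symbol in turn, carrying on past any symbol whose FIRST contains ε; result {p, s, w}.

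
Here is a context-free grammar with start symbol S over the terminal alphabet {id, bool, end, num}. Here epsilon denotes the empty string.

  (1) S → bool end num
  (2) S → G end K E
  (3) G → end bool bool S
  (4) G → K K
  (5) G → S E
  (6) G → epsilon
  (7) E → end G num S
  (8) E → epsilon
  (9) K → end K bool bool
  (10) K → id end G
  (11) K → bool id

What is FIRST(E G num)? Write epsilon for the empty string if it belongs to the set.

FIRST(E): from E→end G num S we get {end}; from E→epsilon we get {epsilon}. So FIRST(E) = {epsilon, end}.
FIRST(K): from K→end K bool bool we get {end}; from K→id end G we get {id}; from K→bool id we get {bool}. So FIRST(K) = {bool, end, id}.
FIRST(S): from S→bool end num we get {bool}; from S→G end K E we get {bool, end, id}. So FIRST(S) = {bool, end, id}.
FIRST(G): from G→end bool bool S we get {end}; from G→K K we get {bool, end, id}; from G→S E we get {bool, end, id}; from G→epsilon we get {epsilon}. So FIRST(G) = {epsilon, bool, end, id}.
FIRST(E G num): take FIRST of each symbol in turn, carrying on past any symbol whose FIRST contains epsilon; result {bool, end, id, num}.

{bool, end, id, num}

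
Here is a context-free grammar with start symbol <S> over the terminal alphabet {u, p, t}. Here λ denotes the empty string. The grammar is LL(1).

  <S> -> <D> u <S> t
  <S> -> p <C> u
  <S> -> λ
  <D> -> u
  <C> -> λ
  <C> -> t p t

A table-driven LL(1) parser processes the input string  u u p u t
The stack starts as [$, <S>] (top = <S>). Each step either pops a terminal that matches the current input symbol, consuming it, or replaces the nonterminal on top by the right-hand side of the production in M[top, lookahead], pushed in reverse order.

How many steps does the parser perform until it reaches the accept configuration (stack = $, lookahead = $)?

     Stack          Input        Action
  1  $ <S>          u u p u t $  expand <S> -> <D> u <S> t
  2  $ t <S> u <D>  u u p u t $  expand <D> -> u
  3  $ t <S> u u    u u p u t $  match u
  4  $ t <S> u      u p u t $    match u
  5  $ t <S>        p u t $      expand <S> -> p <C> u
  6  $ t u <C> p    p u t $      match p
  7  $ t u <C>      u t $        expand <C> -> λ
  8  $ t u          u t $        match u
  9  $ t            t $          match t
Accept reached after 9 steps.

9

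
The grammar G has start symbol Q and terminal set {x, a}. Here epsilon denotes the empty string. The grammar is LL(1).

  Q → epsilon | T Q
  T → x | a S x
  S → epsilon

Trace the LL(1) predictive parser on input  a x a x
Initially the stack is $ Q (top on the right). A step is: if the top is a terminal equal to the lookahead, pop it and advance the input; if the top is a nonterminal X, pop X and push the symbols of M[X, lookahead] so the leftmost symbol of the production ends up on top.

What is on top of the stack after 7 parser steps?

     Stack      Input      Action
  1  $ Q        a x a x $  expand Q → T Q
  2  $ Q T      a x a x $  expand T → a S x
  3  $ Q x S a  a x a x $  match a
  4  $ Q x S    x a x $    expand S → epsilon
  5  $ Q x      x a x $    match x
  6  $ Q        a x $      expand Q → T Q
  7  $ Q T      a x $      expand T → a S x
Stack after step 7: $ Q x S a (top = a).

a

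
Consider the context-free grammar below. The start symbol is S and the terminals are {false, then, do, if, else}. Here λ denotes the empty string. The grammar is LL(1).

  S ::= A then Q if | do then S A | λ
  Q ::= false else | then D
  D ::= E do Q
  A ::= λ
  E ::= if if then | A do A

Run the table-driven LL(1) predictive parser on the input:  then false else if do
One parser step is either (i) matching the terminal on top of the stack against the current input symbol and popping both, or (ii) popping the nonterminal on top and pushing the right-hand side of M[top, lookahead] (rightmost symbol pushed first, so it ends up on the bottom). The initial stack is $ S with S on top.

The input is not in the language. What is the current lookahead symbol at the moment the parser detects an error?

do

     Stack            Input                    Action
  1  $ S              then false else if do $  expand S ::= A then Q if
  2  $ if Q then A    then false else if do $  expand A ::= λ
  3  $ if Q then      then false else if do $  match then
  4  $ if Q           false else if do $       expand Q ::= false else
  5  $ if else false  false else if do $       match false
  6  $ if else        else if do $             match else
  7  $ if             if do $                  match if
  8  $                do $                     error: stack empty but input remains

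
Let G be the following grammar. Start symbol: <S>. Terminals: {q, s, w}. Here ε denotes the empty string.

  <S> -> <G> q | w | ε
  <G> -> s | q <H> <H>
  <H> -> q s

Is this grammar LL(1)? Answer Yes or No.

FIRST(<S>) = {ε, q, s, w}
FIRST(<G>) = {q, s}
FIRST(<H>) = {q}
FOLLOW(<S>) = {$}
FOLLOW(<G>) = {q}
FOLLOW(<H>) = {q}
Each cell of M receives at most one production.

Yes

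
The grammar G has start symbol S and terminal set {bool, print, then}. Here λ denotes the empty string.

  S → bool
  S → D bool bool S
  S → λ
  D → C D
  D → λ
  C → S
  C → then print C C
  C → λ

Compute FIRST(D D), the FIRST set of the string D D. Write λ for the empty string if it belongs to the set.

{λ, bool, then}

FIRST(S) = {λ, bool, then}  (via D bool bool S)
FIRST(C) = {λ, bool, then}  (via S)
FIRST(D) = {λ, bool, then}  (via C D)
FIRST(D D): take FIRST of each symbol in turn, carrying on past any symbol whose FIRST contains λ; result {λ, bool, then}.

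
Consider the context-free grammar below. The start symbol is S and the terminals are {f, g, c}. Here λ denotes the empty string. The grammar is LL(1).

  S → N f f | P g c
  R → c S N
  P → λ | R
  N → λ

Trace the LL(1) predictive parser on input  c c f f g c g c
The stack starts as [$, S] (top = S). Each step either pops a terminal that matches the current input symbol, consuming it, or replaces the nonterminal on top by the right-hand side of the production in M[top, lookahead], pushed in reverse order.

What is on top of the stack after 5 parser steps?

P

step 1: stack=$ S  input=c c f f g c g c $  — expand S → P g c
step 2: stack=$ c g P  input=c c f f g c g c $  — expand P → R
step 3: stack=$ c g R  input=c c f f g c g c $  — expand R → c S N
step 4: stack=$ c g N S c  input=c c f f g c g c $  — match c
step 5: stack=$ c g N S  input=c f f g c g c $  — expand S → P g c
Stack after step 5: $ c g N c g P (top = P).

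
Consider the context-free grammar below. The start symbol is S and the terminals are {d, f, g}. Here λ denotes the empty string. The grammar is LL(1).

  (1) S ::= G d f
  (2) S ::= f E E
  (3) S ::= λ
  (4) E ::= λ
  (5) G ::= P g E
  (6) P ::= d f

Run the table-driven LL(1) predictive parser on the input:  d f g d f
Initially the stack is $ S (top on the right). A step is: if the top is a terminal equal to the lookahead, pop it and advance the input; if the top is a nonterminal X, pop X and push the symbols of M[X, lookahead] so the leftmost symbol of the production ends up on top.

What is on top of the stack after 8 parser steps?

step 1: stack=$ S  input=d f g d f $  — expand S ::= G d f
step 2: stack=$ f d G  input=d f g d f $  — expand G ::= P g E
step 3: stack=$ f d E g P  input=d f g d f $  — expand P ::= d f
step 4: stack=$ f d E g f d  input=d f g d f $  — match d
step 5: stack=$ f d E g f  input=f g d f $  — match f
step 6: stack=$ f d E g  input=g d f $  — match g
step 7: stack=$ f d E  input=d f $  — expand E ::= λ
step 8: stack=$ f d  input=d f $  — match d
Stack after step 8: $ f (top = f).

f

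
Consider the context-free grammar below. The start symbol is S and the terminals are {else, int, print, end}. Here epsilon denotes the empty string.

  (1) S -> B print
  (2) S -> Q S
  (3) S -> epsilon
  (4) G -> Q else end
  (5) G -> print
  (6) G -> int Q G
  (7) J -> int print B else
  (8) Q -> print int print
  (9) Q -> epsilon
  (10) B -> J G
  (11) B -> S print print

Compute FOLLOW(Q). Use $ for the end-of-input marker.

{$, else, int, print}

FIRST(J) = {int}
FIRST(Q) = {epsilon, print}
FIRST(G) = {else, int, print}  (via Q else end)
FIRST(S) = {epsilon, int, print}  (via B print, Q S)
FIRST(B) = {int, print}  (via J G, S print print)
FOLLOW(S) includes $ since S is the start symbol.
FOLLOW(S): in S->Q S, the suffix after S is empty (adds nothing new); in B->S print print, S is followed by print print with FIRST {print}. Thus FOLLOW(S) = {$, print}.
FOLLOW(J): in B->J G, J is followed by G with FIRST {else, int, print}. Thus FOLLOW(J) = {else, int, print}.
FOLLOW(Q): in S->Q S, Q is followed by S with FIRST {epsilon, int, print}; in S->Q S, the suffix after Q is nullable, so FOLLOW(Q) ⊇ FOLLOW(S) = {$, print}; in G->Q else end, Q is followed by else end with FIRST {else}; in G->int Q G, Q is followed by G with FIRST {else, int, print}. Thus FOLLOW(Q) = {$, else, int, print}.
FOLLOW(B): in S->B print, B is followed by print with FIRST {print}; in J->int print B else, B is followed by else with FIRST {else}. Thus FOLLOW(B) = {else, print}.
FOLLOW(G): in G->int Q G, the suffix after G is empty (adds nothing new); in B->J G, the suffix after G is empty, so FOLLOW(G) ⊇ FOLLOW(B) = {else, print}. Thus FOLLOW(G) = {else, print}.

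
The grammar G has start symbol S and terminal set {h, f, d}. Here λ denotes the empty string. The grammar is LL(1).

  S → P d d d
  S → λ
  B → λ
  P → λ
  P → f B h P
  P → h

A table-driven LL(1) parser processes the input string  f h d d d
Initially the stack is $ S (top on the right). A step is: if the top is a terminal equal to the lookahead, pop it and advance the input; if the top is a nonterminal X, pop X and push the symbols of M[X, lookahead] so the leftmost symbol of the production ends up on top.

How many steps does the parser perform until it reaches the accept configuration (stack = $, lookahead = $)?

     Stack            Input        Action
  1  $ S              f h d d d $  expand S → P d d d
  2  $ d d d P        f h d d d $  expand P → f B h P
  3  $ d d d P h B f  f h d d d $  match f
  4  $ d d d P h B    h d d d $    expand B → λ
  5  $ d d d P h      h d d d $    match h
  6  $ d d d P        d d d $      expand P → λ
  7  $ d d d          d d d $      match d
  8  $ d d            d d $        match d
  9  $ d              d $          match d
Accept reached after 9 steps.

9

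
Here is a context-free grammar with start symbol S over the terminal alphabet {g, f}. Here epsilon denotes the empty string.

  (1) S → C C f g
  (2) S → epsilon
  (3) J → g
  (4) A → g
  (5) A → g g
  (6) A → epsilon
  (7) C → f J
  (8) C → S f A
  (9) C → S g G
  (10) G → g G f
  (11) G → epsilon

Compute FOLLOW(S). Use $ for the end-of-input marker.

{$, f, g}

FIRST(J): from J→g we get {g}. So FIRST(J) = {g}.
FIRST(A): from A→g we get {g}; from A→g g we get {g}; from A→epsilon we get {epsilon}. So FIRST(A) = {epsilon, g}.
FIRST(G): from G→g G f we get {g}; from G→epsilon we get {epsilon}. So FIRST(G) = {epsilon, g}.
FIRST(S): from S→C C f g we get {f, g}; from S→epsilon we get {epsilon}. So FIRST(S) = {epsilon, f, g}.
FIRST(C): from C→f J we get {f}; from C→S f A we get {f, g}; from C→S g G we get {f, g}. So FIRST(C) = {f, g}.
FOLLOW(S) includes $ since S is the start symbol.
FOLLOW(S): in C→S f A, S is followed by f A with FIRST {f}; in C→S g G, S is followed by g G with FIRST {g}. Thus FOLLOW(S) = {$, f, g}.
FOLLOW(C): in S→C C f g (occurrence 1), C is followed by C f g with FIRST {f, g}; in S→C C f g (occurrence 2), C is followed by f g with FIRST {f}. Thus FOLLOW(C) = {f, g}.
FOLLOW(J): in C→f J, the suffix after J is empty, so FOLLOW(J) ⊇ FOLLOW(C) = {f, g}. Thus FOLLOW(J) = {f, g}.
FOLLOW(A): in C→S f A, the suffix after A is empty, so FOLLOW(A) ⊇ FOLLOW(C) = {f, g}. Thus FOLLOW(A) = {f, g}.
FOLLOW(G): in C→S g G, the suffix after G is empty, so FOLLOW(G) ⊇ FOLLOW(C) = {f, g}; in G→g G f, G is followed by f with FIRST {f}. Thus FOLLOW(G) = {f, g}.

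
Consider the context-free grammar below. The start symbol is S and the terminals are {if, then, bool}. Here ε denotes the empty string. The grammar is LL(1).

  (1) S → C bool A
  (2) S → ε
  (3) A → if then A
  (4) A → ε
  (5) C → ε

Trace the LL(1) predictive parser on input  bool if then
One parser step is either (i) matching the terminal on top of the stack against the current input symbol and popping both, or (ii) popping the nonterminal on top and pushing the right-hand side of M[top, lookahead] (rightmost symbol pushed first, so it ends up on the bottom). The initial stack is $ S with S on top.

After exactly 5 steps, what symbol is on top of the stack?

     Stack        Input           Action
  1  $ S          bool if then $  expand S → C bool A
  2  $ A bool C   bool if then $  expand C → ε
  3  $ A bool     bool if then $  match bool
  4  $ A          if then $       expand A → if then A
  5  $ A then if  if then $       match if
Stack after step 5: $ A then (top = then).

then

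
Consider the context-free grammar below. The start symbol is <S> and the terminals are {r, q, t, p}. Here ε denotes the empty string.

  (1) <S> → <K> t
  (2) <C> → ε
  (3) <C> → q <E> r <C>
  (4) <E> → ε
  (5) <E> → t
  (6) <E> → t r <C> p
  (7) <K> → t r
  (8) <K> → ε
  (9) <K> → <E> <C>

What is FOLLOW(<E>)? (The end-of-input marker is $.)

FIRST(<C>) = {ε, q}
FIRST(<E>) = {ε, t}
FIRST(<K>) = {ε, q, t}  (via <E> <C>)
FIRST(<S>) = {q, t}  (via <K> t)
FOLLOW(<S>) includes $ since <S> is the start symbol.
FOLLOW(<S>): <S> appears on no right-hand side. Thus FOLLOW(<S>) = {$}.
FOLLOW(<K>): in <S>→<K> t, <K> is followed by t with FIRST {t}. Thus FOLLOW(<K>) = {t}.
FOLLOW(<C>): in <C>→q <E> r <C>, the suffix after <C> is empty (adds nothing new); in <E>→t r <C> p, <C> is followed by p with FIRST {p}; in <K>→<E> <C>, the suffix after <C> is empty, so FOLLOW(<C>) ⊇ FOLLOW(<K>) = {t}. Thus FOLLOW(<C>) = {p, t}.
FOLLOW(<E>): in <C>→q <E> r <C>, <E> is followed by r <C> with FIRST {r}; in <K>→<E> <C>, <E> is followed by <C> with FIRST {ε, q}; in <K>→<E> <C>, the suffix after <E> is nullable, so FOLLOW(<E>) ⊇ FOLLOW(<K>) = {t}. Thus FOLLOW(<E>) = {q, r, t}.

{q, r, t}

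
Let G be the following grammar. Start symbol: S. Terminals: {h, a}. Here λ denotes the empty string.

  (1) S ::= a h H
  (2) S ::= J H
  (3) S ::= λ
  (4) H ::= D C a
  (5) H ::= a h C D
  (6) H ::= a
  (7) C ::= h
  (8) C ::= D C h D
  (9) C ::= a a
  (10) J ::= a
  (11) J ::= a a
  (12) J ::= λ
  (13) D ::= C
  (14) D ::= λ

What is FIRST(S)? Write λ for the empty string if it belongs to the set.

FIRST(J): from J::=a we get {a}; from J::=a a we get {a}; from J::=λ we get {λ}. So FIRST(J) = {λ, a}.
FIRST(S): from S::=a h H we get {a}; from S::=J H we get {a, h}; from S::=λ we get {λ}. So FIRST(S) = {λ, a, h}.
FIRST(H): from H::=D C a we get {a, h}; from H::=a h C D we get {a}; from H::=a we get {a}. So FIRST(H) = {a, h}.
FIRST(C): from C::=h we get {h}; from C::=D C h D we get {a, h}; from C::=a a we get {a}. So FIRST(C) = {a, h}.
FIRST(D): from D::=C we get {a, h}; from D::=λ we get {λ}. So FIRST(D) = {λ, a, h}.

{λ, a, h}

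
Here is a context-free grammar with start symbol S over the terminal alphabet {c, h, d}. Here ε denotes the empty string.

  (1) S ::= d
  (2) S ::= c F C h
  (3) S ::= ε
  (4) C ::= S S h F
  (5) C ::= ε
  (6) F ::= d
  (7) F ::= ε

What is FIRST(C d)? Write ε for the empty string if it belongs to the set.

FIRST(S): from S::=d we get {d}; from S::=c F C h we get {c}; from S::=ε we get {ε}. So FIRST(S) = {ε, c, d}.
FIRST(F): from F::=d we get {d}; from F::=ε we get {ε}. So FIRST(F) = {ε, d}.
FIRST(C): from C::=S S h F we get {c, d, h}; from C::=ε we get {ε}. So FIRST(C) = {ε, c, d, h}.
FIRST(C d): take FIRST of each symbol in turn, carrying on past any symbol whose FIRST contains ε; result {c, d, h}.

{c, d, h}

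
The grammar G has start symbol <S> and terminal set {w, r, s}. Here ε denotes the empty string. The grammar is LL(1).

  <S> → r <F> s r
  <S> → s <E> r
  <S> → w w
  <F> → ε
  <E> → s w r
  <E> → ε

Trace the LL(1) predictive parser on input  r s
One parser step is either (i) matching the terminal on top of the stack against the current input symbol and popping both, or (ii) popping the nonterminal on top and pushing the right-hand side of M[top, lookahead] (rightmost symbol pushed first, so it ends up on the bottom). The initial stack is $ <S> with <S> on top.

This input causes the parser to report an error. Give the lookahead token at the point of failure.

     Stack        Input  Action
  1  $ <S>        r s $  expand <S> → r <F> s r
  2  $ r s <F> r  r s $  match r
  3  $ r s <F>    s $    expand <F> → ε
  4  $ r s        s $    match s
  5  $ r          $      error: top is terminal r but lookahead is $

$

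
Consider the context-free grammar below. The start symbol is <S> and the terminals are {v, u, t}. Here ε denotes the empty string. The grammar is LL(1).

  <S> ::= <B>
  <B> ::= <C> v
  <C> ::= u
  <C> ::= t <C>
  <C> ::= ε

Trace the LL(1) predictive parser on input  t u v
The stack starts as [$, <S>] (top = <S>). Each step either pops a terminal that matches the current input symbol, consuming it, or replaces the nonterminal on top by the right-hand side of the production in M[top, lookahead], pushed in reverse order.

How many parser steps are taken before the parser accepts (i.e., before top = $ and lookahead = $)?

step 1: stack=$ <S>  input=t u v $  — expand <S> ::= <B>
step 2: stack=$ <B>  input=t u v $  — expand <B> ::= <C> v
step 3: stack=$ v <C>  input=t u v $  — expand <C> ::= t <C>
step 4: stack=$ v <C> t  input=t u v $  — match t
step 5: stack=$ v <C>  input=u v $  — expand <C> ::= u
step 6: stack=$ v u  input=u v $  — match u
step 7: stack=$ v  input=v $  — match v
Accept reached after 7 steps.

7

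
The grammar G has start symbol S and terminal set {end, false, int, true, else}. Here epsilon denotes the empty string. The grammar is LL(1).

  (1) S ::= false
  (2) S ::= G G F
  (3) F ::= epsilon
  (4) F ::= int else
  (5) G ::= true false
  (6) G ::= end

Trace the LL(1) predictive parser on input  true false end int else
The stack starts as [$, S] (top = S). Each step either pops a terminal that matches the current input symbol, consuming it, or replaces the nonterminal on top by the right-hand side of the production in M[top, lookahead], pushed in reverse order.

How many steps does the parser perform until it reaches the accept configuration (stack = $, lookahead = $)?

step 1: stack=$ S  input=true false end int else $  — expand S ::= G G F
step 2: stack=$ F G G  input=true false end int else $  — expand G ::= true false
step 3: stack=$ F G false true  input=true false end int else $  — match true
step 4: stack=$ F G false  input=false end int else $  — match false
step 5: stack=$ F G  input=end int else $  — expand G ::= end
step 6: stack=$ F end  input=end int else $  — match end
step 7: stack=$ F  input=int else $  — expand F ::= int else
step 8: stack=$ else int  input=int else $  — match int
step 9: stack=$ else  input=else $  — match else
Accept reached after 9 steps.

9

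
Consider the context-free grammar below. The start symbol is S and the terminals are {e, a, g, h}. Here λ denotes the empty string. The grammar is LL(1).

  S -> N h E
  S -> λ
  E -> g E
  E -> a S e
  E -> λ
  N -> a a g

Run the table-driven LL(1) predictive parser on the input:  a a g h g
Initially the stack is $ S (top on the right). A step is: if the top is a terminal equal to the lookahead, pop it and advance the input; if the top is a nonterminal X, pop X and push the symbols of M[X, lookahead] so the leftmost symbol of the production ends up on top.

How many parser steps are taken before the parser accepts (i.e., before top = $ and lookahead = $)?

9

step 1: stack=$ S  input=a a g h g $  — expand S -> N h E
step 2: stack=$ E h N  input=a a g h g $  — expand N -> a a g
step 3: stack=$ E h g a a  input=a a g h g $  — match a
step 4: stack=$ E h g a  input=a g h g $  — match a
step 5: stack=$ E h g  input=g h g $  — match g
step 6: stack=$ E h  input=h g $  — match h
step 7: stack=$ E  input=g $  — expand E -> g E
step 8: stack=$ E g  input=g $  — match g
step 9: stack=$ E  input=$  — expand E -> λ
Accept reached after 9 steps.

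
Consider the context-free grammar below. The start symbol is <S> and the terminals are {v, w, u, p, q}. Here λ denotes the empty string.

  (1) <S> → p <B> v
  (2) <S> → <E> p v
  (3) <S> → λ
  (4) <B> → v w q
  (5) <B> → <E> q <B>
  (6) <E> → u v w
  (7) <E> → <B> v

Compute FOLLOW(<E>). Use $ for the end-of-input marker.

FIRST(<S>): from <S>→p <B> v we get {p}; from <S>→<E> p v we get {u, v}; from <S>→λ we get {λ}. So FIRST(<S>) = {λ, p, u, v}.
FIRST(<B>): from <B>→v w q we get {v}; from <B>→<E> q <B> we get {u, v}. So FIRST(<B>) = {u, v}.
FIRST(<E>): from <E>→u v w we get {u}; from <E>→<B> v we get {u, v}. So FIRST(<E>) = {u, v}.
FOLLOW(<S>) includes $ since <S> is the start symbol.
FOLLOW(<S>): <S> appears on no right-hand side. Thus FOLLOW(<S>) = {$}.
FOLLOW(<B>): in <S>→p <B> v, <B> is followed by v with FIRST {v}; in <B>→<E> q <B>, the suffix after <B> is empty (adds nothing new); in <E>→<B> v, <B> is followed by v with FIRST {v}. Thus FOLLOW(<B>) = {v}.
FOLLOW(<E>): in <S>→<E> p v, <E> is followed by p v with FIRST {p}; in <B>→<E> q <B>, <E> is followed by q <B> with FIRST {q}. Thus FOLLOW(<E>) = {p, q}.

{p, q}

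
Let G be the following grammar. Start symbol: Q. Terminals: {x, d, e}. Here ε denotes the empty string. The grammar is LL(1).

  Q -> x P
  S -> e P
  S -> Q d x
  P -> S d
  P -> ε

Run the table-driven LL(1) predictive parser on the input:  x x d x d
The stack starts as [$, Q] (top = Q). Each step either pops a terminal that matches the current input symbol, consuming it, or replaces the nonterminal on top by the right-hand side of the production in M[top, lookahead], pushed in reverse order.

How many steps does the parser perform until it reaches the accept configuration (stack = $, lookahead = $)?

      Stack        Input        Action
   1  $ Q          x x d x d $  expand Q -> x P
   2  $ P x        x x d x d $  match x
   3  $ P          x d x d $    expand P -> S d
   4  $ d S        x d x d $    expand S -> Q d x
   5  $ d x d Q    x d x d $    expand Q -> x P
   6  $ d x d P x  x d x d $    match x
   7  $ d x d P    d x d $      expand P -> ε
   8  $ d x d      d x d $      match d
   9  $ d x        x d $        match x
  10  $ d          d $          match d
Accept reached after 10 steps.

10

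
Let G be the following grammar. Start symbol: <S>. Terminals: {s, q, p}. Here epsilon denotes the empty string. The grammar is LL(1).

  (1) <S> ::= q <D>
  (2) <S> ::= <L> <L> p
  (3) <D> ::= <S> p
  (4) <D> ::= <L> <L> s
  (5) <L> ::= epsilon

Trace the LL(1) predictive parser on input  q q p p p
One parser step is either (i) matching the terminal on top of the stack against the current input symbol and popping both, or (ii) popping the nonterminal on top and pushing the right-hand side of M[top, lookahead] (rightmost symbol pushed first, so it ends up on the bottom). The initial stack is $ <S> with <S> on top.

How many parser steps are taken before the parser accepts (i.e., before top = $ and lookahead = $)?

      Stack            Input        Action
   1  $ <S>            q q p p p $  expand <S> ::= q <D>
   2  $ <D> q          q q p p p $  match q
   3  $ <D>            q p p p $    expand <D> ::= <S> p
   4  $ p <S>          q p p p $    expand <S> ::= q <D>
   5  $ p <D> q        q p p p $    match q
   6  $ p <D>          p p p $      expand <D> ::= <S> p
   7  $ p p <S>        p p p $      expand <S> ::= <L> <L> p
   8  $ p p p <L> <L>  p p p $      expand <L> ::= epsilon
   9  $ p p p <L>      p p p $      expand <L> ::= epsilon
  10  $ p p p          p p p $      match p
  11  $ p p            p p $        match p
  12  $ p              p $          match p
Accept reached after 12 steps.

12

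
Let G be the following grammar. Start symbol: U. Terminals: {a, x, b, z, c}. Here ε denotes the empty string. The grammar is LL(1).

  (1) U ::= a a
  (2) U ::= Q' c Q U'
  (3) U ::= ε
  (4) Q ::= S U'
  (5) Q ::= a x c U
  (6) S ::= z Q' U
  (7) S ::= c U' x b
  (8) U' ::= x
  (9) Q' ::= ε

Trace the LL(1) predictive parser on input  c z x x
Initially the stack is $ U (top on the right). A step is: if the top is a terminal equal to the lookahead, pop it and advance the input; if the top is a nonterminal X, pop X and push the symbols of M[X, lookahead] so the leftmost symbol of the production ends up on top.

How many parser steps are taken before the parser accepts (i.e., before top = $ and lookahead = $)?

      Stack           Input      Action
   1  $ U             c z x x $  expand U ::= Q' c Q U'
   2  $ U' Q c Q'     c z x x $  expand Q' ::= ε
   3  $ U' Q c        c z x x $  match c
   4  $ U' Q          z x x $    expand Q ::= S U'
   5  $ U' U' S       z x x $    expand S ::= z Q' U
   6  $ U' U' U Q' z  z x x $    match z
   7  $ U' U' U Q'    x x $      expand Q' ::= ε
   8  $ U' U' U       x x $      expand U ::= ε
   9  $ U' U'         x x $      expand U' ::= x
  10  $ U' x          x x $      match x
  11  $ U'            x $        expand U' ::= x
  12  $ x             x $        match x
Accept reached after 12 steps.

12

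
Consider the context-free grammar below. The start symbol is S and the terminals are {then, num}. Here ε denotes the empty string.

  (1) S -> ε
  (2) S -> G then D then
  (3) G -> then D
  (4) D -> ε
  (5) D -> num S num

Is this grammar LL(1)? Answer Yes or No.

Yes

FIRST(S) = {ε, then}
FIRST(G) = {then}
FIRST(D) = {ε, num}
FOLLOW(S) = {$, num}
FOLLOW(G) = {then}
FOLLOW(D) = {then}
Each cell of M receives at most one production.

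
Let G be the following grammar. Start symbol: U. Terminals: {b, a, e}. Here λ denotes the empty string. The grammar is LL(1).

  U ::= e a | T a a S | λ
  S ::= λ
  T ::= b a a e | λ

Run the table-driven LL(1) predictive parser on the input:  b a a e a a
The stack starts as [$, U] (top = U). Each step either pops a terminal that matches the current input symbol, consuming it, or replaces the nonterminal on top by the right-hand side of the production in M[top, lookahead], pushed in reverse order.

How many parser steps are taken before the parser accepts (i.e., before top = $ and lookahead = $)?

9

     Stack            Input          Action
  1  $ U              b a a e a a $  expand U ::= T a a S
  2  $ S a a T        b a a e a a $  expand T ::= b a a e
  3  $ S a a e a a b  b a a e a a $  match b
  4  $ S a a e a a    a a e a a $    match a
  5  $ S a a e a      a e a a $      match a
  6  $ S a a e        e a a $        match e
  7  $ S a a          a a $          match a
  8  $ S a            a $            match a
  9  $ S              $              expand S ::= λ
Accept reached after 9 steps.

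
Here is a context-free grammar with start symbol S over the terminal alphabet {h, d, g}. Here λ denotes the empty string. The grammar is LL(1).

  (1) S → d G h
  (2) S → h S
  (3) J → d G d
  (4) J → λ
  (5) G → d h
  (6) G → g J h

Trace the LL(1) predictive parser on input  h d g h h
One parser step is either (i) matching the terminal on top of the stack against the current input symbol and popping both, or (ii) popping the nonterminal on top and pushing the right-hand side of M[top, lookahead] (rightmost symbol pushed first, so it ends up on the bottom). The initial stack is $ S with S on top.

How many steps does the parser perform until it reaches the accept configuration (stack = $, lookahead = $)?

     Stack      Input        Action
  1  $ S        h d g h h $  expand S → h S
  2  $ S h      h d g h h $  match h
  3  $ S        d g h h $    expand S → d G h
  4  $ h G d    d g h h $    match d
  5  $ h G      g h h $      expand G → g J h
  6  $ h h J g  g h h $      match g
  7  $ h h J    h h $        expand J → λ
  8  $ h h      h h $        match h
  9  $ h        h $          match h
Accept reached after 9 steps.

9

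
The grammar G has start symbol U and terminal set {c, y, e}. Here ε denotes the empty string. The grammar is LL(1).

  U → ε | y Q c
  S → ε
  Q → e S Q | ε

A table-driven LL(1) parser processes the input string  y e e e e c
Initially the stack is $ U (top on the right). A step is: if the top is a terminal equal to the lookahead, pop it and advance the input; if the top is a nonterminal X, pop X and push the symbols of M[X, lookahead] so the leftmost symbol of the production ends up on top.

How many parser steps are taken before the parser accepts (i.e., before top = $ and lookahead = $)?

      Stack      Input          Action
   1  $ U        y e e e e c $  expand U → y Q c
   2  $ c Q y    y e e e e c $  match y
   3  $ c Q      e e e e c $    expand Q → e S Q
   4  $ c Q S e  e e e e c $    match e
   5  $ c Q S    e e e c $      expand S → ε
   6  $ c Q      e e e c $      expand Q → e S Q
   7  $ c Q S e  e e e c $      match e
   8  $ c Q S    e e c $        expand S → ε
   9  $ c Q      e e c $        expand Q → e S Q
  10  $ c Q S e  e e c $        match e
  11  $ c Q S    e c $          expand S → ε
  12  $ c Q      e c $          expand Q → e S Q
  13  $ c Q S e  e c $          match e
  14  $ c Q S    c $            expand S → ε
  15  $ c Q      c $            expand Q → ε
  16  $ c        c $            match c
Accept reached after 16 steps.

16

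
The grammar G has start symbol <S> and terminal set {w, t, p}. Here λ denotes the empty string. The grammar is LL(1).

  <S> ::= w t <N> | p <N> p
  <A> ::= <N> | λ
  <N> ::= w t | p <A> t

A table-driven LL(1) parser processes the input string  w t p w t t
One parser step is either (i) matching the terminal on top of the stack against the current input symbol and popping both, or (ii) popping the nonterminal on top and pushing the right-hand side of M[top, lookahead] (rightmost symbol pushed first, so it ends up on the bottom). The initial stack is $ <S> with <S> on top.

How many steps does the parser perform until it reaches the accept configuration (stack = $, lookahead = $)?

step 1: stack=$ <S>  input=w t p w t t $  — expand <S> ::= w t <N>
step 2: stack=$ <N> t w  input=w t p w t t $  — match w
step 3: stack=$ <N> t  input=t p w t t $  — match t
step 4: stack=$ <N>  input=p w t t $  — expand <N> ::= p <A> t
step 5: stack=$ t <A> p  input=p w t t $  — match p
step 6: stack=$ t <A>  input=w t t $  — expand <A> ::= <N>
step 7: stack=$ t <N>  input=w t t $  — expand <N> ::= w t
step 8: stack=$ t t w  input=w t t $  — match w
step 9: stack=$ t t  input=t t $  — match t
step 10: stack=$ t  input=t $  — match t
Accept reached after 10 steps.

10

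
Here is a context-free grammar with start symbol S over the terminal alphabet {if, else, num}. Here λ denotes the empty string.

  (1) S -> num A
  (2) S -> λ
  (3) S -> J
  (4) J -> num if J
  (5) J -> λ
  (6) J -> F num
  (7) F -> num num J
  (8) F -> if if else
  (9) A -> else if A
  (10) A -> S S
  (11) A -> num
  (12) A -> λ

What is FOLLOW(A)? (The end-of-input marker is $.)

{$, if, num}

FIRST(F): from F->num num J we get {num}; from F->if if else we get {if}. So FIRST(F) = {if, num}.
FIRST(J): from J->num if J we get {num}; from J->λ we get {λ}; from J->F num we get {if, num}. So FIRST(J) = {λ, if, num}.
FIRST(S): from S->num A we get {num}; from S->λ we get {λ}; from S->J we get {λ, if, num}. So FIRST(S) = {λ, if, num}.
FIRST(A): from A->else if A we get {else}; from A->S S we get {λ, if, num}; from A->num we get {num}; from A->λ we get {λ}. So FIRST(A) = {λ, else, if, num}.
FOLLOW(S) includes $ since S is the start symbol.
FOLLOW(F): in J->F num, F is followed by num with FIRST {num}. Thus FOLLOW(F) = {num}.
FOLLOW(S): in A->S S (occurrence 1), S is followed by S with FIRST {λ, if, num}; in A->S S (occurrence 1), the suffix after S is nullable, so FOLLOW(S) ⊇ FOLLOW(A) = {$, if, num}; in A->S S (occurrence 2), the suffix after S is empty, so FOLLOW(S) ⊇ FOLLOW(A) = {$, if, num}. Thus FOLLOW(S) = {$, if, num}.
FOLLOW(J): in S->J, the suffix after J is empty, so FOLLOW(J) ⊇ FOLLOW(S) = {$, if, num}; in J->num if J, the suffix after J is empty (adds nothing new); in F->num num J, the suffix after J is empty, so FOLLOW(J) ⊇ FOLLOW(F) = {num}. Thus FOLLOW(J) = {$, if, num}.
FOLLOW(A): in S->num A, the suffix after A is empty, so FOLLOW(A) ⊇ FOLLOW(S) = {$, if, num}; in A->else if A, the suffix after A is empty (adds nothing new). Thus FOLLOW(A) = {$, if, num}.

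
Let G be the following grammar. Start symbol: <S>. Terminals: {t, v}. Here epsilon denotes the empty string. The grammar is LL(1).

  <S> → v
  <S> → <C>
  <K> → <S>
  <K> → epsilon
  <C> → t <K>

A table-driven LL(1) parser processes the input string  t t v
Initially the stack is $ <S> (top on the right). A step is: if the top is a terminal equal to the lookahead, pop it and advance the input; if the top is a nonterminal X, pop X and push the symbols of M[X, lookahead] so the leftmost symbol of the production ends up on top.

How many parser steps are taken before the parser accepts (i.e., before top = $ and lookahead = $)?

10

step 1: stack=$ <S>  input=t t v $  — expand <S> → <C>
step 2: stack=$ <C>  input=t t v $  — expand <C> → t <K>
step 3: stack=$ <K> t  input=t t v $  — match t
step 4: stack=$ <K>  input=t v $  — expand <K> → <S>
step 5: stack=$ <S>  input=t v $  — expand <S> → <C>
step 6: stack=$ <C>  input=t v $  — expand <C> → t <K>
step 7: stack=$ <K> t  input=t v $  — match t
step 8: stack=$ <K>  input=v $  — expand <K> → <S>
step 9: stack=$ <S>  input=v $  — expand <S> → v
step 10: stack=$ v  input=v $  — match v
Accept reached after 10 steps.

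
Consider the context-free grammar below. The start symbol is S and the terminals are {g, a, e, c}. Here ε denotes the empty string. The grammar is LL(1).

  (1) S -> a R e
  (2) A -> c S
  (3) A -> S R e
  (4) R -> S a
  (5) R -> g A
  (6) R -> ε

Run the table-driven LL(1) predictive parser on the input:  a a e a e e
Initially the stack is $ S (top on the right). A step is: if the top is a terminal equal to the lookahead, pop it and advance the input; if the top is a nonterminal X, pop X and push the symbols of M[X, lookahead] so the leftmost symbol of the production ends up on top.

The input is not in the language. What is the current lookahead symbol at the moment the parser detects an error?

e

      Stack        Input          Action
   1  $ S          a a e a e e $  expand S -> a R e
   2  $ e R a      a a e a e e $  match a
   3  $ e R        a e a e e $    expand R -> S a
   4  $ e a S      a e a e e $    expand S -> a R e
   5  $ e a e R a  a e a e e $    match a
   6  $ e a e R    e a e e $      expand R -> ε
   7  $ e a e      e a e e $      match e
   8  $ e a        a e e $        match a
   9  $ e          e e $          match e
  10  $            e $            error: stack empty but input remains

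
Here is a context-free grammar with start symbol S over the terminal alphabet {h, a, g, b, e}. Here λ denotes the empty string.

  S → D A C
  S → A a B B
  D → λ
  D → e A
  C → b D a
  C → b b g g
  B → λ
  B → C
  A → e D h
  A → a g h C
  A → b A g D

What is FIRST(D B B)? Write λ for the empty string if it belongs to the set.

FIRST(D) = {λ, e}
FIRST(C) = {b}
FIRST(A) = {a, b, e}
FIRST(S) = {a, b, e}  (via D A C, A a B B)
FIRST(B) = {λ, b}  (via C)
FIRST(D B B): take FIRST of each symbol in turn, carrying on past any symbol whose FIRST contains λ; result {λ, b, e}.

{λ, b, e}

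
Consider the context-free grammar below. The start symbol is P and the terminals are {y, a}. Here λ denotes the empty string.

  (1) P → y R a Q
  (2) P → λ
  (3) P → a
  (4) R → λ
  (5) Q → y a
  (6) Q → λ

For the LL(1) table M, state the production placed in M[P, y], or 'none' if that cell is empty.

P → y R a Q

FIRST(P): from P→y R a Q we get {y}; from P→λ we get {λ}; from P→a we get {a}. So FIRST(P) = {λ, a, y}.
FIRST(R): from R→λ we get {λ}. So FIRST(R) = {λ}.
FIRST(Q): from Q→y a we get {y}; from Q→λ we get {λ}. So FIRST(Q) = {λ, y}.
FOLLOW(P) includes $ since P is the start symbol.
FOLLOW(P): P appears on no right-hand side. Thus FOLLOW(P) = {$}.
For P → y R a Q: FIRST(y R a Q) = {y}, so it goes in M[P, t] for t ∈ {y}.
For P → λ: FIRST(λ) = {λ}, so it goes in M[P, t] for t ∈ {}; since λ ∈ FIRST, also for every t ∈ FOLLOW(P) = {$}.
For P → a: FIRST(a) = {a}, so it goes in M[P, t] for t ∈ {a}.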